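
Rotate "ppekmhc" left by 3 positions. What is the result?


Input: "ppekmhc", rotate left by 3
First 3 characters: "ppe"
Remaining characters: "kmhc"
Concatenate remaining + first: "kmhc" + "ppe" = "kmhcppe"

kmhcppe


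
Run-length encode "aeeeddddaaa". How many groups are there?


Input: aeeeddddaaa
Scanning for consecutive runs:
  Group 1: 'a' x 1 (positions 0-0)
  Group 2: 'e' x 3 (positions 1-3)
  Group 3: 'd' x 4 (positions 4-7)
  Group 4: 'a' x 3 (positions 8-10)
Total groups: 4

4


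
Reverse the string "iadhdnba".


Input: iadhdnba
Reading characters right to left:
  Position 7: 'a'
  Position 6: 'b'
  Position 5: 'n'
  Position 4: 'd'
  Position 3: 'h'
  Position 2: 'd'
  Position 1: 'a'
  Position 0: 'i'
Reversed: abndhdai

abndhdai


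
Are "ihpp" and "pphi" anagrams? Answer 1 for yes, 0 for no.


Strings: "ihpp", "pphi"
Sorted first:  hipp
Sorted second: hipp
Sorted forms match => anagrams

1


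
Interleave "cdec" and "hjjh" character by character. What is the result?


Interleaving "cdec" and "hjjh":
  Position 0: 'c' from first, 'h' from second => "ch"
  Position 1: 'd' from first, 'j' from second => "dj"
  Position 2: 'e' from first, 'j' from second => "ej"
  Position 3: 'c' from first, 'h' from second => "ch"
Result: chdjejch

chdjejch


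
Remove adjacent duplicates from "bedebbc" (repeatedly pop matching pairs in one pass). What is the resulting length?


Input: bedebbc
Stack-based adjacent duplicate removal:
  Read 'b': push. Stack: b
  Read 'e': push. Stack: be
  Read 'd': push. Stack: bed
  Read 'e': push. Stack: bede
  Read 'b': push. Stack: bedeb
  Read 'b': matches stack top 'b' => pop. Stack: bede
  Read 'c': push. Stack: bedec
Final stack: "bedec" (length 5)

5


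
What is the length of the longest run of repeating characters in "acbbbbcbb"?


Input: "acbbbbcbb"
Scanning for longest run:
  Position 1 ('c'): new char, reset run to 1
  Position 2 ('b'): new char, reset run to 1
  Position 3 ('b'): continues run of 'b', length=2
  Position 4 ('b'): continues run of 'b', length=3
  Position 5 ('b'): continues run of 'b', length=4
  Position 6 ('c'): new char, reset run to 1
  Position 7 ('b'): new char, reset run to 1
  Position 8 ('b'): continues run of 'b', length=2
Longest run: 'b' with length 4

4


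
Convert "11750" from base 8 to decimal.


Input: "11750" in base 8
Positional expansion:
  Digit '1' (value 1) x 8^4 = 4096
  Digit '1' (value 1) x 8^3 = 512
  Digit '7' (value 7) x 8^2 = 448
  Digit '5' (value 5) x 8^1 = 40
  Digit '0' (value 0) x 8^0 = 0
Sum = 5096

5096


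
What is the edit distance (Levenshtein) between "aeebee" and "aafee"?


Computing edit distance: "aeebee" -> "aafee"
DP table:
           a    a    f    e    e
      0    1    2    3    4    5
  a   1    0    1    2    3    4
  e   2    1    1    2    2    3
  e   3    2    2    2    2    2
  b   4    3    3    3    3    3
  e   5    4    4    4    3    3
  e   6    5    5    5    4    3
Edit distance = dp[6][5] = 3

3


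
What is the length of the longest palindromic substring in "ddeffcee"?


Input: "ddeffcee"
Checking substrings for palindromes:
  [0:2] "dd" (len 2) => palindrome
  [3:5] "ff" (len 2) => palindrome
  [6:8] "ee" (len 2) => palindrome
Longest palindromic substring: "dd" with length 2

2


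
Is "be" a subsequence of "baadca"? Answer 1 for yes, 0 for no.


Check if "be" is a subsequence of "baadca"
Greedy scan:
  Position 0 ('b'): matches sub[0] = 'b'
  Position 1 ('a'): no match needed
  Position 2 ('a'): no match needed
  Position 3 ('d'): no match needed
  Position 4 ('c'): no match needed
  Position 5 ('a'): no match needed
Only matched 1/2 characters => not a subsequence

0


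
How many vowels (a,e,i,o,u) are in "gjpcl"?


Input: gjpcl
Checking each character:
  'g' at position 0: consonant
  'j' at position 1: consonant
  'p' at position 2: consonant
  'c' at position 3: consonant
  'l' at position 4: consonant
Total vowels: 0

0


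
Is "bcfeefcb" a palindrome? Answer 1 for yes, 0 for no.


Input: bcfeefcb
Reversed: bcfeefcb
  Compare pos 0 ('b') with pos 7 ('b'): match
  Compare pos 1 ('c') with pos 6 ('c'): match
  Compare pos 2 ('f') with pos 5 ('f'): match
  Compare pos 3 ('e') with pos 4 ('e'): match
Result: palindrome

1


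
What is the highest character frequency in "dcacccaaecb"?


Input: dcacccaaecb
Character counts:
  'a': 3
  'b': 1
  'c': 5
  'd': 1
  'e': 1
Maximum frequency: 5

5


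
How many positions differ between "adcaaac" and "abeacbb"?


Comparing "adcaaac" and "abeacbb" position by position:
  Position 0: 'a' vs 'a' => same
  Position 1: 'd' vs 'b' => DIFFER
  Position 2: 'c' vs 'e' => DIFFER
  Position 3: 'a' vs 'a' => same
  Position 4: 'a' vs 'c' => DIFFER
  Position 5: 'a' vs 'b' => DIFFER
  Position 6: 'c' vs 'b' => DIFFER
Positions that differ: 5

5


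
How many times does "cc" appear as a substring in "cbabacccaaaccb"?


Searching for "cc" in "cbabacccaaaccb"
Scanning each position:
  Position 0: "cb" => no
  Position 1: "ba" => no
  Position 2: "ab" => no
  Position 3: "ba" => no
  Position 4: "ac" => no
  Position 5: "cc" => MATCH
  Position 6: "cc" => MATCH
  Position 7: "ca" => no
  Position 8: "aa" => no
  Position 9: "aa" => no
  Position 10: "ac" => no
  Position 11: "cc" => MATCH
  Position 12: "cb" => no
Total occurrences: 3

3


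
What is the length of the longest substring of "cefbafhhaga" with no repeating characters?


Input: "cefbafhhaga"
Sliding window (track last position of each char):
  Position 0 ('c'): window [0,0] length 1 -- new best
  Position 1 ('e'): window [0,1] length 2 -- new best
  Position 2 ('f'): window [0,2] length 3 -- new best
  Position 3 ('b'): window [0,3] length 4 -- new best
  Position 4 ('a'): window [0,4] length 5 -- new best
  Position 5 ('f'): repeat (last at 2), move window start to 3
  Position 5 ('f'): window [3,5] length 3
  Position 6 ('h'): window [3,6] length 4
  Position 7 ('h'): repeat (last at 6), move window start to 7
  Position 7 ('h'): window [7,7] length 1
  Position 8 ('a'): window [7,8] length 2
  Position 9 ('g'): window [7,9] length 3
  Position 10 ('a'): repeat (last at 8), move window start to 9
  Position 10 ('a'): window [9,10] length 2
Longest substring with no repeats: "cefba" with length 5

5


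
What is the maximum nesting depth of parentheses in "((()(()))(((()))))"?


Input: "((()(()))(((()))))"
Tracking depth:
  Position 0 '(': depth becomes 1
  Position 1 '(': depth becomes 2
  Position 2 '(': depth becomes 3
  Position 3 ')': depth becomes 2
  Position 4 '(': depth becomes 3
  Position 5 '(': depth becomes 4
  Position 6 ')': depth becomes 3
  Position 7 ')': depth becomes 2
  Position 8 ')': depth becomes 1
  Position 9 '(': depth becomes 2
  Position 10 '(': depth becomes 3
  Position 11 '(': depth becomes 4
  Position 12 '(': depth becomes 5
  Position 13 ')': depth becomes 4
  Position 14 ')': depth becomes 3
  Position 15 ')': depth becomes 2
  Position 16 ')': depth becomes 1
  Position 17 ')': depth becomes 0
Maximum depth reached: 5

5


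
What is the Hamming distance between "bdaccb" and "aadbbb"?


Comparing "bdaccb" and "aadbbb" position by position:
  Position 0: 'b' vs 'a' => differ
  Position 1: 'd' vs 'a' => differ
  Position 2: 'a' vs 'd' => differ
  Position 3: 'c' vs 'b' => differ
  Position 4: 'c' vs 'b' => differ
  Position 5: 'b' vs 'b' => same
Total differences (Hamming distance): 5

5


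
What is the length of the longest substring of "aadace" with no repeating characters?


Input: "aadace"
Sliding window (track last position of each char):
  Position 0 ('a'): window [0,0] length 1 -- new best
  Position 1 ('a'): repeat (last at 0), move window start to 1
  Position 1 ('a'): window [1,1] length 1
  Position 2 ('d'): window [1,2] length 2 -- new best
  Position 3 ('a'): repeat (last at 1), move window start to 2
  Position 3 ('a'): window [2,3] length 2
  Position 4 ('c'): window [2,4] length 3 -- new best
  Position 5 ('e'): window [2,5] length 4 -- new best
Longest substring with no repeats: "dace" with length 4

4


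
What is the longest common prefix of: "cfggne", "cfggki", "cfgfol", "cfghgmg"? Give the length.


Words: cfggne, cfggki, cfgfol, cfghgmg
  Position 0: all 'c' => match
  Position 1: all 'f' => match
  Position 2: all 'g' => match
  Position 3: ('g', 'g', 'f', 'h') => mismatch, stop
LCP = "cfg" (length 3)

3


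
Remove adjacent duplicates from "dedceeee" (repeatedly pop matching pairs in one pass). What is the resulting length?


Input: dedceeee
Stack-based adjacent duplicate removal:
  Read 'd': push. Stack: d
  Read 'e': push. Stack: de
  Read 'd': push. Stack: ded
  Read 'c': push. Stack: dedc
  Read 'e': push. Stack: dedce
  Read 'e': matches stack top 'e' => pop. Stack: dedc
  Read 'e': push. Stack: dedce
  Read 'e': matches stack top 'e' => pop. Stack: dedc
Final stack: "dedc" (length 4)

4


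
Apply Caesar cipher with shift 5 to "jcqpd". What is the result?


Caesar cipher: shift "jcqpd" by 5
  'j' (pos 9) + 5 = pos 14 = 'o'
  'c' (pos 2) + 5 = pos 7 = 'h'
  'q' (pos 16) + 5 = pos 21 = 'v'
  'p' (pos 15) + 5 = pos 20 = 'u'
  'd' (pos 3) + 5 = pos 8 = 'i'
Result: ohvui

ohvui


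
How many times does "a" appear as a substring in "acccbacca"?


Searching for "a" in "acccbacca"
Scanning each position:
  Position 0: "a" => MATCH
  Position 1: "c" => no
  Position 2: "c" => no
  Position 3: "c" => no
  Position 4: "b" => no
  Position 5: "a" => MATCH
  Position 6: "c" => no
  Position 7: "c" => no
  Position 8: "a" => MATCH
Total occurrences: 3

3


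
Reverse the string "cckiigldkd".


Input: cckiigldkd
Reading characters right to left:
  Position 9: 'd'
  Position 8: 'k'
  Position 7: 'd'
  Position 6: 'l'
  Position 5: 'g'
  Position 4: 'i'
  Position 3: 'i'
  Position 2: 'k'
  Position 1: 'c'
  Position 0: 'c'
Reversed: dkdlgiikcc

dkdlgiikcc


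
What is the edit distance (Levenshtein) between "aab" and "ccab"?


Computing edit distance: "aab" -> "ccab"
DP table:
           c    c    a    b
      0    1    2    3    4
  a   1    1    2    2    3
  a   2    2    2    2    3
  b   3    3    3    3    2
Edit distance = dp[3][4] = 2

2


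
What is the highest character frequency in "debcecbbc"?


Input: debcecbbc
Character counts:
  'b': 3
  'c': 3
  'd': 1
  'e': 2
Maximum frequency: 3

3


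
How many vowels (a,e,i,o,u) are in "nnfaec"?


Input: nnfaec
Checking each character:
  'n' at position 0: consonant
  'n' at position 1: consonant
  'f' at position 2: consonant
  'a' at position 3: vowel (running total: 1)
  'e' at position 4: vowel (running total: 2)
  'c' at position 5: consonant
Total vowels: 2

2


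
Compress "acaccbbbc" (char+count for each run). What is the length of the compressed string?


Input: acaccbbbc
Runs:
  'a' x 1 => "a1"
  'c' x 1 => "c1"
  'a' x 1 => "a1"
  'c' x 2 => "c2"
  'b' x 3 => "b3"
  'c' x 1 => "c1"
Compressed: "a1c1a1c2b3c1"
Compressed length: 12

12


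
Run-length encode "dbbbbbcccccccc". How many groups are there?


Input: dbbbbbcccccccc
Scanning for consecutive runs:
  Group 1: 'd' x 1 (positions 0-0)
  Group 2: 'b' x 5 (positions 1-5)
  Group 3: 'c' x 8 (positions 6-13)
Total groups: 3

3


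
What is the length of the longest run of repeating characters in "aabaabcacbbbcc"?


Input: "aabaabcacbbbcc"
Scanning for longest run:
  Position 1 ('a'): continues run of 'a', length=2
  Position 2 ('b'): new char, reset run to 1
  Position 3 ('a'): new char, reset run to 1
  Position 4 ('a'): continues run of 'a', length=2
  Position 5 ('b'): new char, reset run to 1
  Position 6 ('c'): new char, reset run to 1
  Position 7 ('a'): new char, reset run to 1
  Position 8 ('c'): new char, reset run to 1
  Position 9 ('b'): new char, reset run to 1
  Position 10 ('b'): continues run of 'b', length=2
  Position 11 ('b'): continues run of 'b', length=3
  Position 12 ('c'): new char, reset run to 1
  Position 13 ('c'): continues run of 'c', length=2
Longest run: 'b' with length 3

3


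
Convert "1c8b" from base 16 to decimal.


Input: "1c8b" in base 16
Positional expansion:
  Digit '1' (value 1) x 16^3 = 4096
  Digit 'c' (value 12) x 16^2 = 3072
  Digit '8' (value 8) x 16^1 = 128
  Digit 'b' (value 11) x 16^0 = 11
Sum = 7307

7307


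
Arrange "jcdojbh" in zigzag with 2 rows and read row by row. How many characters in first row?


Zigzag "jcdojbh" into 2 rows:
Placing characters:
  'j' => row 0
  'c' => row 1
  'd' => row 0
  'o' => row 1
  'j' => row 0
  'b' => row 1
  'h' => row 0
Rows:
  Row 0: "jdjh"
  Row 1: "cob"
First row length: 4

4


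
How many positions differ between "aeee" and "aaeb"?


Comparing "aeee" and "aaeb" position by position:
  Position 0: 'a' vs 'a' => same
  Position 1: 'e' vs 'a' => DIFFER
  Position 2: 'e' vs 'e' => same
  Position 3: 'e' vs 'b' => DIFFER
Positions that differ: 2

2


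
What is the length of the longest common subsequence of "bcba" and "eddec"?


LCS of "bcba" and "eddec"
DP table:
           e    d    d    e    c
      0    0    0    0    0    0
  b   0    0    0    0    0    0
  c   0    0    0    0    0    1
  b   0    0    0    0    0    1
  a   0    0    0    0    0    1
LCS length = dp[4][5] = 1

1


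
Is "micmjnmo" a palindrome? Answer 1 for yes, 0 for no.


Input: micmjnmo
Reversed: omnjmcim
  Compare pos 0 ('m') with pos 7 ('o'): MISMATCH
  Compare pos 1 ('i') with pos 6 ('m'): MISMATCH
  Compare pos 2 ('c') with pos 5 ('n'): MISMATCH
  Compare pos 3 ('m') with pos 4 ('j'): MISMATCH
Result: not a palindrome

0


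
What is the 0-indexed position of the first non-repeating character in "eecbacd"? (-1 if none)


Input: eecbacd
Character frequencies:
  'a': 1
  'b': 1
  'c': 2
  'd': 1
  'e': 2
Scanning left to right for freq == 1:
  Position 0 ('e'): freq=2, skip
  Position 1 ('e'): freq=2, skip
  Position 2 ('c'): freq=2, skip
  Position 3 ('b'): unique! => answer = 3

3


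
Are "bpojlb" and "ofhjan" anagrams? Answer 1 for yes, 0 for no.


Strings: "bpojlb", "ofhjan"
Sorted first:  bbjlop
Sorted second: afhjno
Differ at position 0: 'b' vs 'a' => not anagrams

0


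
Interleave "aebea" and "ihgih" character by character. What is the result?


Interleaving "aebea" and "ihgih":
  Position 0: 'a' from first, 'i' from second => "ai"
  Position 1: 'e' from first, 'h' from second => "eh"
  Position 2: 'b' from first, 'g' from second => "bg"
  Position 3: 'e' from first, 'i' from second => "ei"
  Position 4: 'a' from first, 'h' from second => "ah"
Result: aiehbgeiah

aiehbgeiah


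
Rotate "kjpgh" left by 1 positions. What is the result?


Input: "kjpgh", rotate left by 1
First 1 characters: "k"
Remaining characters: "jpgh"
Concatenate remaining + first: "jpgh" + "k" = "jpghk"

jpghk


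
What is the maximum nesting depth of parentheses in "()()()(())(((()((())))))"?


Input: "()()()(())(((()((())))))"
Tracking depth:
  Position 0 '(': depth becomes 1
  Position 1 ')': depth becomes 0
  Position 2 '(': depth becomes 1
  Position 3 ')': depth becomes 0
  Position 4 '(': depth becomes 1
  Position 5 ')': depth becomes 0
  Position 6 '(': depth becomes 1
  Position 7 '(': depth becomes 2
  Position 8 ')': depth becomes 1
  Position 9 ')': depth becomes 0
  Position 10 '(': depth becomes 1
  Position 11 '(': depth becomes 2
  Position 12 '(': depth becomes 3
  Position 13 '(': depth becomes 4
  Position 14 ')': depth becomes 3
  Position 15 '(': depth becomes 4
  Position 16 '(': depth becomes 5
  Position 17 '(': depth becomes 6
  Position 18 ')': depth becomes 5
  Position 19 ')': depth becomes 4
  Position 20 ')': depth becomes 3
  Position 21 ')': depth becomes 2
  Position 22 ')': depth becomes 1
  Position 23 ')': depth becomes 0
Maximum depth reached: 6

6


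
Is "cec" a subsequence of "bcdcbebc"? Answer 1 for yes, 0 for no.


Check if "cec" is a subsequence of "bcdcbebc"
Greedy scan:
  Position 0 ('b'): no match needed
  Position 1 ('c'): matches sub[0] = 'c'
  Position 2 ('d'): no match needed
  Position 3 ('c'): no match needed
  Position 4 ('b'): no match needed
  Position 5 ('e'): matches sub[1] = 'e'
  Position 6 ('b'): no match needed
  Position 7 ('c'): matches sub[2] = 'c'
All 3 characters matched => is a subsequence

1


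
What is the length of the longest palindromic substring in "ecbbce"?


Input: "ecbbce"
Checking substrings for palindromes:
  [0:6] "ecbbce" (len 6) => palindrome
  [1:5] "cbbc" (len 4) => palindrome
  [2:4] "bb" (len 2) => palindrome
Longest palindromic substring: "ecbbce" with length 6

6


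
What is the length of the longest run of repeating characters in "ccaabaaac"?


Input: "ccaabaaac"
Scanning for longest run:
  Position 1 ('c'): continues run of 'c', length=2
  Position 2 ('a'): new char, reset run to 1
  Position 3 ('a'): continues run of 'a', length=2
  Position 4 ('b'): new char, reset run to 1
  Position 5 ('a'): new char, reset run to 1
  Position 6 ('a'): continues run of 'a', length=2
  Position 7 ('a'): continues run of 'a', length=3
  Position 8 ('c'): new char, reset run to 1
Longest run: 'a' with length 3

3


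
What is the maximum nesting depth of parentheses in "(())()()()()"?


Input: "(())()()()()"
Tracking depth:
  Position 0 '(': depth becomes 1
  Position 1 '(': depth becomes 2
  Position 2 ')': depth becomes 1
  Position 3 ')': depth becomes 0
  Position 4 '(': depth becomes 1
  Position 5 ')': depth becomes 0
  Position 6 '(': depth becomes 1
  Position 7 ')': depth becomes 0
  Position 8 '(': depth becomes 1
  Position 9 ')': depth becomes 0
  Position 10 '(': depth becomes 1
  Position 11 ')': depth becomes 0
Maximum depth reached: 2

2


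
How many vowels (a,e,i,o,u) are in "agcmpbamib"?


Input: agcmpbamib
Checking each character:
  'a' at position 0: vowel (running total: 1)
  'g' at position 1: consonant
  'c' at position 2: consonant
  'm' at position 3: consonant
  'p' at position 4: consonant
  'b' at position 5: consonant
  'a' at position 6: vowel (running total: 2)
  'm' at position 7: consonant
  'i' at position 8: vowel (running total: 3)
  'b' at position 9: consonant
Total vowels: 3

3


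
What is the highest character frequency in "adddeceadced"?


Input: adddeceadced
Character counts:
  'a': 2
  'c': 2
  'd': 5
  'e': 3
Maximum frequency: 5

5


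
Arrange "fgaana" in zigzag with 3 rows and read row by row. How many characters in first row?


Zigzag "fgaana" into 3 rows:
Placing characters:
  'f' => row 0
  'g' => row 1
  'a' => row 2
  'a' => row 1
  'n' => row 0
  'a' => row 1
Rows:
  Row 0: "fn"
  Row 1: "gaa"
  Row 2: "a"
First row length: 2

2


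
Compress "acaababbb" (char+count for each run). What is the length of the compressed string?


Input: acaababbb
Runs:
  'a' x 1 => "a1"
  'c' x 1 => "c1"
  'a' x 2 => "a2"
  'b' x 1 => "b1"
  'a' x 1 => "a1"
  'b' x 3 => "b3"
Compressed: "a1c1a2b1a1b3"
Compressed length: 12

12


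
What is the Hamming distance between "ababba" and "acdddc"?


Comparing "ababba" and "acdddc" position by position:
  Position 0: 'a' vs 'a' => same
  Position 1: 'b' vs 'c' => differ
  Position 2: 'a' vs 'd' => differ
  Position 3: 'b' vs 'd' => differ
  Position 4: 'b' vs 'd' => differ
  Position 5: 'a' vs 'c' => differ
Total differences (Hamming distance): 5

5


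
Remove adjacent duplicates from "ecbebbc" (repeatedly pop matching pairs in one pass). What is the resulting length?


Input: ecbebbc
Stack-based adjacent duplicate removal:
  Read 'e': push. Stack: e
  Read 'c': push. Stack: ec
  Read 'b': push. Stack: ecb
  Read 'e': push. Stack: ecbe
  Read 'b': push. Stack: ecbeb
  Read 'b': matches stack top 'b' => pop. Stack: ecbe
  Read 'c': push. Stack: ecbec
Final stack: "ecbec" (length 5)

5


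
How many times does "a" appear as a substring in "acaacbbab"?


Searching for "a" in "acaacbbab"
Scanning each position:
  Position 0: "a" => MATCH
  Position 1: "c" => no
  Position 2: "a" => MATCH
  Position 3: "a" => MATCH
  Position 4: "c" => no
  Position 5: "b" => no
  Position 6: "b" => no
  Position 7: "a" => MATCH
  Position 8: "b" => no
Total occurrences: 4

4


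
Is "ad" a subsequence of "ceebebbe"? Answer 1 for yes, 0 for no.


Check if "ad" is a subsequence of "ceebebbe"
Greedy scan:
  Position 0 ('c'): no match needed
  Position 1 ('e'): no match needed
  Position 2 ('e'): no match needed
  Position 3 ('b'): no match needed
  Position 4 ('e'): no match needed
  Position 5 ('b'): no match needed
  Position 6 ('b'): no match needed
  Position 7 ('e'): no match needed
Only matched 0/2 characters => not a subsequence

0


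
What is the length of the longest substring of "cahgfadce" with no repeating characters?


Input: "cahgfadce"
Sliding window (track last position of each char):
  Position 0 ('c'): window [0,0] length 1 -- new best
  Position 1 ('a'): window [0,1] length 2 -- new best
  Position 2 ('h'): window [0,2] length 3 -- new best
  Position 3 ('g'): window [0,3] length 4 -- new best
  Position 4 ('f'): window [0,4] length 5 -- new best
  Position 5 ('a'): repeat (last at 1), move window start to 2
  Position 5 ('a'): window [2,5] length 4
  Position 6 ('d'): window [2,6] length 5
  Position 7 ('c'): window [2,7] length 6 -- new best
  Position 8 ('e'): window [2,8] length 7 -- new best
Longest substring with no repeats: "hgfadce" with length 7

7


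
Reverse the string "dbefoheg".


Input: dbefoheg
Reading characters right to left:
  Position 7: 'g'
  Position 6: 'e'
  Position 5: 'h'
  Position 4: 'o'
  Position 3: 'f'
  Position 2: 'e'
  Position 1: 'b'
  Position 0: 'd'
Reversed: gehofebd

gehofebd


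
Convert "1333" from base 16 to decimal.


Input: "1333" in base 16
Positional expansion:
  Digit '1' (value 1) x 16^3 = 4096
  Digit '3' (value 3) x 16^2 = 768
  Digit '3' (value 3) x 16^1 = 48
  Digit '3' (value 3) x 16^0 = 3
Sum = 4915

4915


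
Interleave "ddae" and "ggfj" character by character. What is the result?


Interleaving "ddae" and "ggfj":
  Position 0: 'd' from first, 'g' from second => "dg"
  Position 1: 'd' from first, 'g' from second => "dg"
  Position 2: 'a' from first, 'f' from second => "af"
  Position 3: 'e' from first, 'j' from second => "ej"
Result: dgdgafej

dgdgafej


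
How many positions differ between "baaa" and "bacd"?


Comparing "baaa" and "bacd" position by position:
  Position 0: 'b' vs 'b' => same
  Position 1: 'a' vs 'a' => same
  Position 2: 'a' vs 'c' => DIFFER
  Position 3: 'a' vs 'd' => DIFFER
Positions that differ: 2

2


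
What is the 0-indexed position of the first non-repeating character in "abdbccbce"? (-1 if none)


Input: abdbccbce
Character frequencies:
  'a': 1
  'b': 3
  'c': 3
  'd': 1
  'e': 1
Scanning left to right for freq == 1:
  Position 0 ('a'): unique! => answer = 0

0


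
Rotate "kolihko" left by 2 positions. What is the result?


Input: "kolihko", rotate left by 2
First 2 characters: "ko"
Remaining characters: "lihko"
Concatenate remaining + first: "lihko" + "ko" = "lihkoko"

lihkoko


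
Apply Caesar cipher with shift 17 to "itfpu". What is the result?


Caesar cipher: shift "itfpu" by 17
  'i' (pos 8) + 17 = pos 25 = 'z'
  't' (pos 19) + 17 = pos 10 = 'k'
  'f' (pos 5) + 17 = pos 22 = 'w'
  'p' (pos 15) + 17 = pos 6 = 'g'
  'u' (pos 20) + 17 = pos 11 = 'l'
Result: zkwgl

zkwgl


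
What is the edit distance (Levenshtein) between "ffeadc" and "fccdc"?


Computing edit distance: "ffeadc" -> "fccdc"
DP table:
           f    c    c    d    c
      0    1    2    3    4    5
  f   1    0    1    2    3    4
  f   2    1    1    2    3    4
  e   3    2    2    2    3    4
  a   4    3    3    3    3    4
  d   5    4    4    4    3    4
  c   6    5    4    4    4    3
Edit distance = dp[6][5] = 3

3


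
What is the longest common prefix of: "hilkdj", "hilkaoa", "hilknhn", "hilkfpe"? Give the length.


Words: hilkdj, hilkaoa, hilknhn, hilkfpe
  Position 0: all 'h' => match
  Position 1: all 'i' => match
  Position 2: all 'l' => match
  Position 3: all 'k' => match
  Position 4: ('d', 'a', 'n', 'f') => mismatch, stop
LCP = "hilk" (length 4)

4


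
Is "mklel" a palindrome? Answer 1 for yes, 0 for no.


Input: mklel
Reversed: lelkm
  Compare pos 0 ('m') with pos 4 ('l'): MISMATCH
  Compare pos 1 ('k') with pos 3 ('e'): MISMATCH
Result: not a palindrome

0


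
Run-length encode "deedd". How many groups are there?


Input: deedd
Scanning for consecutive runs:
  Group 1: 'd' x 1 (positions 0-0)
  Group 2: 'e' x 2 (positions 1-2)
  Group 3: 'd' x 2 (positions 3-4)
Total groups: 3

3


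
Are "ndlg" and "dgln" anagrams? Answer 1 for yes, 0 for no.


Strings: "ndlg", "dgln"
Sorted first:  dgln
Sorted second: dgln
Sorted forms match => anagrams

1


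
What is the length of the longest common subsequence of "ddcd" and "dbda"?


LCS of "ddcd" and "dbda"
DP table:
           d    b    d    a
      0    0    0    0    0
  d   0    1    1    1    1
  d   0    1    1    2    2
  c   0    1    1    2    2
  d   0    1    1    2    2
LCS length = dp[4][4] = 2

2


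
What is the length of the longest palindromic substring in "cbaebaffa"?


Input: "cbaebaffa"
Checking substrings for palindromes:
  [5:9] "affa" (len 4) => palindrome
  [6:8] "ff" (len 2) => palindrome
Longest palindromic substring: "affa" with length 4

4


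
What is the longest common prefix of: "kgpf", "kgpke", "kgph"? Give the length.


Words: kgpf, kgpke, kgph
  Position 0: all 'k' => match
  Position 1: all 'g' => match
  Position 2: all 'p' => match
  Position 3: ('f', 'k', 'h') => mismatch, stop
LCP = "kgp" (length 3)

3


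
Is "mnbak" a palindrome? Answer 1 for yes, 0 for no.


Input: mnbak
Reversed: kabnm
  Compare pos 0 ('m') with pos 4 ('k'): MISMATCH
  Compare pos 1 ('n') with pos 3 ('a'): MISMATCH
Result: not a palindrome

0


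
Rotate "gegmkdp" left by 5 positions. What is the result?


Input: "gegmkdp", rotate left by 5
First 5 characters: "gegmk"
Remaining characters: "dp"
Concatenate remaining + first: "dp" + "gegmk" = "dpgegmk"

dpgegmk


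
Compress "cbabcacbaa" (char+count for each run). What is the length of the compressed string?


Input: cbabcacbaa
Runs:
  'c' x 1 => "c1"
  'b' x 1 => "b1"
  'a' x 1 => "a1"
  'b' x 1 => "b1"
  'c' x 1 => "c1"
  'a' x 1 => "a1"
  'c' x 1 => "c1"
  'b' x 1 => "b1"
  'a' x 2 => "a2"
Compressed: "c1b1a1b1c1a1c1b1a2"
Compressed length: 18

18


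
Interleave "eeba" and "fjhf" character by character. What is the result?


Interleaving "eeba" and "fjhf":
  Position 0: 'e' from first, 'f' from second => "ef"
  Position 1: 'e' from first, 'j' from second => "ej"
  Position 2: 'b' from first, 'h' from second => "bh"
  Position 3: 'a' from first, 'f' from second => "af"
Result: efejbhaf

efejbhaf


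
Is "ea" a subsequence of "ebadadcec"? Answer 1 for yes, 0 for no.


Check if "ea" is a subsequence of "ebadadcec"
Greedy scan:
  Position 0 ('e'): matches sub[0] = 'e'
  Position 1 ('b'): no match needed
  Position 2 ('a'): matches sub[1] = 'a'
  Position 3 ('d'): no match needed
  Position 4 ('a'): no match needed
  Position 5 ('d'): no match needed
  Position 6 ('c'): no match needed
  Position 7 ('e'): no match needed
  Position 8 ('c'): no match needed
All 2 characters matched => is a subsequence

1


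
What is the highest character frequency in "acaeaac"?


Input: acaeaac
Character counts:
  'a': 4
  'c': 2
  'e': 1
Maximum frequency: 4

4


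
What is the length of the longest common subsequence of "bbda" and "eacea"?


LCS of "bbda" and "eacea"
DP table:
           e    a    c    e    a
      0    0    0    0    0    0
  b   0    0    0    0    0    0
  b   0    0    0    0    0    0
  d   0    0    0    0    0    0
  a   0    0    1    1    1    1
LCS length = dp[4][5] = 1

1


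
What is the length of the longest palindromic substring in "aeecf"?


Input: "aeecf"
Checking substrings for palindromes:
  [1:3] "ee" (len 2) => palindrome
Longest palindromic substring: "ee" with length 2

2


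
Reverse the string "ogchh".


Input: ogchh
Reading characters right to left:
  Position 4: 'h'
  Position 3: 'h'
  Position 2: 'c'
  Position 1: 'g'
  Position 0: 'o'
Reversed: hhcgo

hhcgo


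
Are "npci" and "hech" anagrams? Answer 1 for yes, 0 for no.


Strings: "npci", "hech"
Sorted first:  cinp
Sorted second: cehh
Differ at position 1: 'i' vs 'e' => not anagrams

0


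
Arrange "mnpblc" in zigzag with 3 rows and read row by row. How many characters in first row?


Zigzag "mnpblc" into 3 rows:
Placing characters:
  'm' => row 0
  'n' => row 1
  'p' => row 2
  'b' => row 1
  'l' => row 0
  'c' => row 1
Rows:
  Row 0: "ml"
  Row 1: "nbc"
  Row 2: "p"
First row length: 2

2


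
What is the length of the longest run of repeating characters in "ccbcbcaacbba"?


Input: "ccbcbcaacbba"
Scanning for longest run:
  Position 1 ('c'): continues run of 'c', length=2
  Position 2 ('b'): new char, reset run to 1
  Position 3 ('c'): new char, reset run to 1
  Position 4 ('b'): new char, reset run to 1
  Position 5 ('c'): new char, reset run to 1
  Position 6 ('a'): new char, reset run to 1
  Position 7 ('a'): continues run of 'a', length=2
  Position 8 ('c'): new char, reset run to 1
  Position 9 ('b'): new char, reset run to 1
  Position 10 ('b'): continues run of 'b', length=2
  Position 11 ('a'): new char, reset run to 1
Longest run: 'c' with length 2

2


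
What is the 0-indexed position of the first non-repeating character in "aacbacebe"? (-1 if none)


Input: aacbacebe
Character frequencies:
  'a': 3
  'b': 2
  'c': 2
  'e': 2
Scanning left to right for freq == 1:
  Position 0 ('a'): freq=3, skip
  Position 1 ('a'): freq=3, skip
  Position 2 ('c'): freq=2, skip
  Position 3 ('b'): freq=2, skip
  Position 4 ('a'): freq=3, skip
  Position 5 ('c'): freq=2, skip
  Position 6 ('e'): freq=2, skip
  Position 7 ('b'): freq=2, skip
  Position 8 ('e'): freq=2, skip
  No unique character found => answer = -1

-1


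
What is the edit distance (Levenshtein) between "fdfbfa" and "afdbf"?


Computing edit distance: "fdfbfa" -> "afdbf"
DP table:
           a    f    d    b    f
      0    1    2    3    4    5
  f   1    1    1    2    3    4
  d   2    2    2    1    2    3
  f   3    3    2    2    2    2
  b   4    4    3    3    2    3
  f   5    5    4    4    3    2
  a   6    5    5    5    4    3
Edit distance = dp[6][5] = 3

3


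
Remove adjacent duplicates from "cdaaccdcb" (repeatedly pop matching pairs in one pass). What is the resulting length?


Input: cdaaccdcb
Stack-based adjacent duplicate removal:
  Read 'c': push. Stack: c
  Read 'd': push. Stack: cd
  Read 'a': push. Stack: cda
  Read 'a': matches stack top 'a' => pop. Stack: cd
  Read 'c': push. Stack: cdc
  Read 'c': matches stack top 'c' => pop. Stack: cd
  Read 'd': matches stack top 'd' => pop. Stack: c
  Read 'c': matches stack top 'c' => pop. Stack: (empty)
  Read 'b': push. Stack: b
Final stack: "b" (length 1)

1


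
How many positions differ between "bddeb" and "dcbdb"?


Comparing "bddeb" and "dcbdb" position by position:
  Position 0: 'b' vs 'd' => DIFFER
  Position 1: 'd' vs 'c' => DIFFER
  Position 2: 'd' vs 'b' => DIFFER
  Position 3: 'e' vs 'd' => DIFFER
  Position 4: 'b' vs 'b' => same
Positions that differ: 4

4


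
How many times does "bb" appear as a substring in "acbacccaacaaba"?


Searching for "bb" in "acbacccaacaaba"
Scanning each position:
  Position 0: "ac" => no
  Position 1: "cb" => no
  Position 2: "ba" => no
  Position 3: "ac" => no
  Position 4: "cc" => no
  Position 5: "cc" => no
  Position 6: "ca" => no
  Position 7: "aa" => no
  Position 8: "ac" => no
  Position 9: "ca" => no
  Position 10: "aa" => no
  Position 11: "ab" => no
  Position 12: "ba" => no
Total occurrences: 0

0


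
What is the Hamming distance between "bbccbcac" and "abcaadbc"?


Comparing "bbccbcac" and "abcaadbc" position by position:
  Position 0: 'b' vs 'a' => differ
  Position 1: 'b' vs 'b' => same
  Position 2: 'c' vs 'c' => same
  Position 3: 'c' vs 'a' => differ
  Position 4: 'b' vs 'a' => differ
  Position 5: 'c' vs 'd' => differ
  Position 6: 'a' vs 'b' => differ
  Position 7: 'c' vs 'c' => same
Total differences (Hamming distance): 5

5


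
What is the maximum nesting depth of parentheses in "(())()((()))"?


Input: "(())()((()))"
Tracking depth:
  Position 0 '(': depth becomes 1
  Position 1 '(': depth becomes 2
  Position 2 ')': depth becomes 1
  Position 3 ')': depth becomes 0
  Position 4 '(': depth becomes 1
  Position 5 ')': depth becomes 0
  Position 6 '(': depth becomes 1
  Position 7 '(': depth becomes 2
  Position 8 '(': depth becomes 3
  Position 9 ')': depth becomes 2
  Position 10 ')': depth becomes 1
  Position 11 ')': depth becomes 0
Maximum depth reached: 3

3


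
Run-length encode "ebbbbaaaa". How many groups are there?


Input: ebbbbaaaa
Scanning for consecutive runs:
  Group 1: 'e' x 1 (positions 0-0)
  Group 2: 'b' x 4 (positions 1-4)
  Group 3: 'a' x 4 (positions 5-8)
Total groups: 3

3


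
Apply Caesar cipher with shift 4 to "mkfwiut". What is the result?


Caesar cipher: shift "mkfwiut" by 4
  'm' (pos 12) + 4 = pos 16 = 'q'
  'k' (pos 10) + 4 = pos 14 = 'o'
  'f' (pos 5) + 4 = pos 9 = 'j'
  'w' (pos 22) + 4 = pos 0 = 'a'
  'i' (pos 8) + 4 = pos 12 = 'm'
  'u' (pos 20) + 4 = pos 24 = 'y'
  't' (pos 19) + 4 = pos 23 = 'x'
Result: qojamyx

qojamyx


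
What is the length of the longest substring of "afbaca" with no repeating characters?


Input: "afbaca"
Sliding window (track last position of each char):
  Position 0 ('a'): window [0,0] length 1 -- new best
  Position 1 ('f'): window [0,1] length 2 -- new best
  Position 2 ('b'): window [0,2] length 3 -- new best
  Position 3 ('a'): repeat (last at 0), move window start to 1
  Position 3 ('a'): window [1,3] length 3
  Position 4 ('c'): window [1,4] length 4 -- new best
  Position 5 ('a'): repeat (last at 3), move window start to 4
  Position 5 ('a'): window [4,5] length 2
Longest substring with no repeats: "fbac" with length 4

4


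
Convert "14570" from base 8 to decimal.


Input: "14570" in base 8
Positional expansion:
  Digit '1' (value 1) x 8^4 = 4096
  Digit '4' (value 4) x 8^3 = 2048
  Digit '5' (value 5) x 8^2 = 320
  Digit '7' (value 7) x 8^1 = 56
  Digit '0' (value 0) x 8^0 = 0
Sum = 6520

6520


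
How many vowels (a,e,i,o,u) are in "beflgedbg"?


Input: beflgedbg
Checking each character:
  'b' at position 0: consonant
  'e' at position 1: vowel (running total: 1)
  'f' at position 2: consonant
  'l' at position 3: consonant
  'g' at position 4: consonant
  'e' at position 5: vowel (running total: 2)
  'd' at position 6: consonant
  'b' at position 7: consonant
  'g' at position 8: consonant
Total vowels: 2

2


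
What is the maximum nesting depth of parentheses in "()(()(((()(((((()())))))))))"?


Input: "()(()(((()(((((()())))))))))"
Tracking depth:
  Position 0 '(': depth becomes 1
  Position 1 ')': depth becomes 0
  Position 2 '(': depth becomes 1
  Position 3 '(': depth becomes 2
  Position 4 ')': depth becomes 1
  Position 5 '(': depth becomes 2
  Position 6 '(': depth becomes 3
  Position 7 '(': depth becomes 4
  Position 8 '(': depth becomes 5
  Position 9 ')': depth becomes 4
  Position 10 '(': depth becomes 5
  Position 11 '(': depth becomes 6
  Position 12 '(': depth becomes 7
  Position 13 '(': depth becomes 8
  Position 14 '(': depth becomes 9
  Position 15 '(': depth becomes 10
  Position 16 ')': depth becomes 9
  Position 17 '(': depth becomes 10
  Position 18 ')': depth becomes 9
  Position 19 ')': depth becomes 8
  Position 20 ')': depth becomes 7
  Position 21 ')': depth becomes 6
  Position 22 ')': depth becomes 5
  Position 23 ')': depth becomes 4
  Position 24 ')': depth becomes 3
  Position 25 ')': depth becomes 2
  Position 26 ')': depth becomes 1
  Position 27 ')': depth becomes 0
Maximum depth reached: 10

10


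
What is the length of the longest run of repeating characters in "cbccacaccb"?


Input: "cbccacaccb"
Scanning for longest run:
  Position 1 ('b'): new char, reset run to 1
  Position 2 ('c'): new char, reset run to 1
  Position 3 ('c'): continues run of 'c', length=2
  Position 4 ('a'): new char, reset run to 1
  Position 5 ('c'): new char, reset run to 1
  Position 6 ('a'): new char, reset run to 1
  Position 7 ('c'): new char, reset run to 1
  Position 8 ('c'): continues run of 'c', length=2
  Position 9 ('b'): new char, reset run to 1
Longest run: 'c' with length 2

2


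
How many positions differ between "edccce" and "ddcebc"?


Comparing "edccce" and "ddcebc" position by position:
  Position 0: 'e' vs 'd' => DIFFER
  Position 1: 'd' vs 'd' => same
  Position 2: 'c' vs 'c' => same
  Position 3: 'c' vs 'e' => DIFFER
  Position 4: 'c' vs 'b' => DIFFER
  Position 5: 'e' vs 'c' => DIFFER
Positions that differ: 4

4


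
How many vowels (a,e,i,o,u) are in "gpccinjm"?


Input: gpccinjm
Checking each character:
  'g' at position 0: consonant
  'p' at position 1: consonant
  'c' at position 2: consonant
  'c' at position 3: consonant
  'i' at position 4: vowel (running total: 1)
  'n' at position 5: consonant
  'j' at position 6: consonant
  'm' at position 7: consonant
Total vowels: 1

1


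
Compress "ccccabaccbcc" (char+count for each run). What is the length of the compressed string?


Input: ccccabaccbcc
Runs:
  'c' x 4 => "c4"
  'a' x 1 => "a1"
  'b' x 1 => "b1"
  'a' x 1 => "a1"
  'c' x 2 => "c2"
  'b' x 1 => "b1"
  'c' x 2 => "c2"
Compressed: "c4a1b1a1c2b1c2"
Compressed length: 14

14


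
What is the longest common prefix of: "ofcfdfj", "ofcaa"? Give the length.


Words: ofcfdfj, ofcaa
  Position 0: all 'o' => match
  Position 1: all 'f' => match
  Position 2: all 'c' => match
  Position 3: ('f', 'a') => mismatch, stop
LCP = "ofc" (length 3)

3


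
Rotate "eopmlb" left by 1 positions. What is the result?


Input: "eopmlb", rotate left by 1
First 1 characters: "e"
Remaining characters: "opmlb"
Concatenate remaining + first: "opmlb" + "e" = "opmlbe"

opmlbe


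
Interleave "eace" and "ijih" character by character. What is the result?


Interleaving "eace" and "ijih":
  Position 0: 'e' from first, 'i' from second => "ei"
  Position 1: 'a' from first, 'j' from second => "aj"
  Position 2: 'c' from first, 'i' from second => "ci"
  Position 3: 'e' from first, 'h' from second => "eh"
Result: eiajcieh

eiajcieh


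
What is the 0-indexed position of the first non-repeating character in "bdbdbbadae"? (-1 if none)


Input: bdbdbbadae
Character frequencies:
  'a': 2
  'b': 4
  'd': 3
  'e': 1
Scanning left to right for freq == 1:
  Position 0 ('b'): freq=4, skip
  Position 1 ('d'): freq=3, skip
  Position 2 ('b'): freq=4, skip
  Position 3 ('d'): freq=3, skip
  Position 4 ('b'): freq=4, skip
  Position 5 ('b'): freq=4, skip
  Position 6 ('a'): freq=2, skip
  Position 7 ('d'): freq=3, skip
  Position 8 ('a'): freq=2, skip
  Position 9 ('e'): unique! => answer = 9

9


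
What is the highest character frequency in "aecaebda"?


Input: aecaebda
Character counts:
  'a': 3
  'b': 1
  'c': 1
  'd': 1
  'e': 2
Maximum frequency: 3

3


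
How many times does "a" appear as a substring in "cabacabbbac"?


Searching for "a" in "cabacabbbac"
Scanning each position:
  Position 0: "c" => no
  Position 1: "a" => MATCH
  Position 2: "b" => no
  Position 3: "a" => MATCH
  Position 4: "c" => no
  Position 5: "a" => MATCH
  Position 6: "b" => no
  Position 7: "b" => no
  Position 8: "b" => no
  Position 9: "a" => MATCH
  Position 10: "c" => no
Total occurrences: 4

4


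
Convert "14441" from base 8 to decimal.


Input: "14441" in base 8
Positional expansion:
  Digit '1' (value 1) x 8^4 = 4096
  Digit '4' (value 4) x 8^3 = 2048
  Digit '4' (value 4) x 8^2 = 256
  Digit '4' (value 4) x 8^1 = 32
  Digit '1' (value 1) x 8^0 = 1
Sum = 6433

6433


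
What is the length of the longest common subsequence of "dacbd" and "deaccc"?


LCS of "dacbd" and "deaccc"
DP table:
           d    e    a    c    c    c
      0    0    0    0    0    0    0
  d   0    1    1    1    1    1    1
  a   0    1    1    2    2    2    2
  c   0    1    1    2    3    3    3
  b   0    1    1    2    3    3    3
  d   0    1    1    2    3    3    3
LCS length = dp[5][6] = 3

3
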